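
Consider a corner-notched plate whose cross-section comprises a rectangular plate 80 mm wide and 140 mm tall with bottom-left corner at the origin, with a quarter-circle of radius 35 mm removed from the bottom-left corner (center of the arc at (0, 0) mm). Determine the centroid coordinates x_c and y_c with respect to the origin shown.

plate: A = 80 × 140 = 11200.00, centroid at (40.00, 70.00).
removed quarter-circle: A = −¼π·35² = -962.11, centroid at (14.85, 14.85).
ΣA = 10237.89 mm²
ΣAx_c = (11200.00)(40.00) + (-962.11)(14.85) = 433708.33 mm³
ΣAy_c = (11200.00)(70.00) + (-962.11)(14.85) = 769708.33 mm³
x_c = 433708.33 / 10237.89 = 42.36 mm
y_c = 769708.33 / 10237.89 = 75.18 mm

x_c = 42.36 mm, y_c = 75.18 mm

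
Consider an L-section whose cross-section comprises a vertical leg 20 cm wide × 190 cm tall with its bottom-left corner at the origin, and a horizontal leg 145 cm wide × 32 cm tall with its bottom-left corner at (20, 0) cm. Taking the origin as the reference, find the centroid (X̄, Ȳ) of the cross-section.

vertical leg: A = 20 × 190 = 3800.00, centroid at (10.00, 95.00).
horizontal leg: A = 145 × 32 = 4640.00, centroid at (92.50, 16.00).
ΣA = 8440.00 cm², ΣAX̄ = 467200.00 cm³, ΣAȲ = 435240.00 cm³.
X̄ = 467200.00/8440.00 = 55.36 cm; Ȳ = 435240.00/8440.00 = 51.57 cm.

X̄ = 55.36 cm, Ȳ = 51.57 cm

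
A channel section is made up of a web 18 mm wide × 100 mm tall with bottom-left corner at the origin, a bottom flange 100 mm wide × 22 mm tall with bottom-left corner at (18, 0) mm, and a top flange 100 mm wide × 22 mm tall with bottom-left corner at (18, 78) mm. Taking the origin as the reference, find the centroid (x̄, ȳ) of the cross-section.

web: A = 18 × 100 = 1800.00, centroid at (9.00, 50.00).
bottom flange: A = 100 × 22 = 2200.00, centroid at (68.00, 11.00).
top flange: A = 100 × 22 = 2200.00, centroid at (68.00, 89.00).
ΣA = 6200.00 mm², ΣAx̄ = 315400.00 mm³, ΣAȳ = 310000.00 mm³.
x̄ = 315400.00/6200.00 = 50.87 mm; ȳ = 310000.00/6200.00 = 50.00 mm.

x̄ = 50.87 mm, ȳ = 50.00 mm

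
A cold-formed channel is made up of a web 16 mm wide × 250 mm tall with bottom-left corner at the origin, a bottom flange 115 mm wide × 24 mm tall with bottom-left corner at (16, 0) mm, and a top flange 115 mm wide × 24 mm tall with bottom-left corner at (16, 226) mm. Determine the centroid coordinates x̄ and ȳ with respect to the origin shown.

Part | A | x̄ᵢ | ȳᵢ | A·x̄ᵢ | A·ȳᵢ
web | 4000.00 | 8.00 | 125.00 | 32000.00 | 500000.00
bottom flange | 2760.00 | 73.50 | 12.00 | 202860.00 | 33120.00
top flange | 2760.00 | 73.50 | 238.00 | 202860.00 | 656880.00
Σ | 9520.00 |  |  | 437720.00 | 1190000.00
x̄ = 437720.00 / 9520.00 = 45.98 mm
ȳ = 1190000.00 / 9520.00 = 125.00 mm

x̄ = 45.98 mm, ȳ = 125.00 mm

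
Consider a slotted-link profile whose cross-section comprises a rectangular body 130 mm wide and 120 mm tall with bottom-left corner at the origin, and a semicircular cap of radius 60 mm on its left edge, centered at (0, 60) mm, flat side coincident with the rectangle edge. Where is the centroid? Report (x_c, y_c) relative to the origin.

rectangular body: A = 130 × 120 = 15600.00, centroid at (65.00, 60.00).
semicircular end: A = ½π·60² = 5654.87, centroid at (-25.46, 60.00).
ΣA = 21254.87 mm², ΣAx_c = 870000.00 mm³, ΣAy_c = 1275292.01 mm³.
x_c = 870000.00/21254.87 = 40.93 mm; y_c = 1275292.01/21254.87 = 60.00 mm.

x_c = 40.93 mm, y_c = 60.00 mm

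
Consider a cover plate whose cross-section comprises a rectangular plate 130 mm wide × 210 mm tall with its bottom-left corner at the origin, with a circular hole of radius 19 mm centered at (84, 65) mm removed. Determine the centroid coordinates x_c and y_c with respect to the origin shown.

Part | A | x̄ᵢ | ȳᵢ | A·x̄ᵢ | A·ȳᵢ
plate | 27300.00 | 65.00 | 105.00 | 1774500.00 | 2866500.00
hole | -1134.11 | 84.00 | 65.00 | -95265.66 | -73717.47
Σ | 26165.89 |  |  | 1679234.34 | 2792782.53
x_c = 1679234.34 / 26165.89 = 64.18 mm
y_c = 2792782.53 / 26165.89 = 106.73 mm

x_c = 64.18 mm, y_c = 106.73 mm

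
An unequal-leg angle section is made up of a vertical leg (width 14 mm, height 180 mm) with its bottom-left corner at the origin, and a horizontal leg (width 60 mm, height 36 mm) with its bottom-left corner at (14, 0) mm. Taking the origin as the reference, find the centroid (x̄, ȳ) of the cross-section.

vertical leg: A = 14 × 180 = 2520.00, centroid at (7.00, 90.00).
horizontal leg: A = 60 × 36 = 2160.00, centroid at (44.00, 18.00).
ΣA = 4680.00 mm², ΣAx̄ = 112680.00 mm³, ΣAȳ = 265680.00 mm³.
x̄ = 112680.00/4680.00 = 24.08 mm; ȳ = 265680.00/4680.00 = 56.77 mm.

x̄ = 24.08 mm, ȳ = 56.77 mm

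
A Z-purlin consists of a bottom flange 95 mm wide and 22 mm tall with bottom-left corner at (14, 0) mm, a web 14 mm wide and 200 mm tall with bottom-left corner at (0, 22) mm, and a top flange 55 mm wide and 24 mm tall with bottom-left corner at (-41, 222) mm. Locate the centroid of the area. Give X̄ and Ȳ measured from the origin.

Part | A | x̄ᵢ | ȳᵢ | A·x̄ᵢ | A·ȳᵢ
bottom flange | 2090.00 | 61.50 | 11.00 | 128535.00 | 22990.00
web | 2800.00 | 7.00 | 122.00 | 19600.00 | 341600.00
top flange | 1320.00 | -13.50 | 234.00 | -17820.00 | 308880.00
Σ | 6210.00 |  |  | 130315.00 | 673470.00
X̄ = 130315.00 / 6210.00 = 20.98 mm
Ȳ = 673470.00 / 6210.00 = 108.45 mm

X̄ = 20.98 mm, Ȳ = 108.45 mm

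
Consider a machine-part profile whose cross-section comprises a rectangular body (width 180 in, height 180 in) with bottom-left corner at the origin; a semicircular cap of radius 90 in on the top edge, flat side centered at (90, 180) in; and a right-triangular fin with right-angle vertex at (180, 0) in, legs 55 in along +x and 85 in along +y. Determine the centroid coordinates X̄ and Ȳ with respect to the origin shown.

X̄ = 95.34 in, Ȳ = 121.33 in

rectangular body: A = 180 × 180 = 32400.00, centroid at (90.00, 90.00).
semicircular top: A = ½π·90² = 12723.45, centroid at (90.00, 218.20).
triangular fin: A = ½·55·85 = 2337.50, centroid at (198.33, 28.33).
ΣA = 47460.95 in²
ΣAX̄ = (32400.00)(90.00) + (12723.45)(90.00) + (2337.50)(198.33) = 4524714.69 in³
ΣAȲ = (32400.00)(90.00) + (12723.45)(218.20) + (2337.50)(28.33) = 5758450.21 in³
X̄ = 4524714.69 / 47460.95 = 95.34 in
Ȳ = 5758450.21 / 47460.95 = 121.33 in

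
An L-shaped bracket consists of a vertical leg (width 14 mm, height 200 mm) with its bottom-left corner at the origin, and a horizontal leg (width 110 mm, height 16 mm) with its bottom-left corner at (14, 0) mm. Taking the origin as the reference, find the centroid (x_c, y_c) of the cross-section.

Part | A | x̄ᵢ | ȳᵢ | A·x̄ᵢ | A·ȳᵢ
vertical leg | 2800.00 | 7.00 | 100.00 | 19600.00 | 280000.00
horizontal leg | 1760.00 | 69.00 | 8.00 | 121440.00 | 14080.00
Σ | 4560.00 |  |  | 141040.00 | 294080.00
x_c = 141040.00 / 4560.00 = 30.93 mm
y_c = 294080.00 / 4560.00 = 64.49 mm

x_c = 30.93 mm, y_c = 64.49 mm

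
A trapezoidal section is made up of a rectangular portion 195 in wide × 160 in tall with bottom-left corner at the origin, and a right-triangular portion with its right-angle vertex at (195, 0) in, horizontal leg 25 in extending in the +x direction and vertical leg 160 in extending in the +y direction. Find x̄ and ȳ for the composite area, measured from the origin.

rectangular portion: A = 195 × 160 = 31200.00, centroid at (97.50, 80.00).
triangular portion: A = ½·25·160 = 2000.00, centroid at (203.33, 53.33).
ΣA = 33200.00 in², ΣAx̄ = 3448666.67 in³, ΣAȳ = 2602666.67 in³.
x̄ = 3448666.67/33200.00 = 103.88 in; ȳ = 2602666.67/33200.00 = 78.39 in.

x̄ = 103.88 in, ȳ = 78.39 in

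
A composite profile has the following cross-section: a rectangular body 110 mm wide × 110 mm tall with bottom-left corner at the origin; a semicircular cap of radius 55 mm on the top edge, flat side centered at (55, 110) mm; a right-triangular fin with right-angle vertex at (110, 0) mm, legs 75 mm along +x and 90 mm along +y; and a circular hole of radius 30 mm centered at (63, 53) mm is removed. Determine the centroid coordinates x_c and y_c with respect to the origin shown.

x_c = 69.22 mm, y_c = 71.87 mm

Part | A | x̄ᵢ | ȳᵢ | A·x̄ᵢ | A·ȳᵢ
rectangular body | 12100.00 | 55.00 | 55.00 | 665500.00 | 665500.00
semicircular top | 4751.66 | 55.00 | 133.34 | 261341.24 | 633599.14
triangular fin | 3375.00 | 135.00 | 30.00 | 455625.00 | 101250.00
hole | -2827.43 | 63.00 | 53.00 | -178128.30 | -149853.97
Σ | 17399.23 |  |  | 1204337.94 | 1250495.17
x_c = 1204337.94 / 17399.23 = 69.22 mm
y_c = 1250495.17 / 17399.23 = 71.87 mm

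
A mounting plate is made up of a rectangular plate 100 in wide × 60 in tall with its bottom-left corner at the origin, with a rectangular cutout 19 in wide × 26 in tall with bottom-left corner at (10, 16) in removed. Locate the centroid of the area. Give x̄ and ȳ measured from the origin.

Part | A | x̄ᵢ | ȳᵢ | A·x̄ᵢ | A·ȳᵢ
plate | 6000.00 | 50.00 | 30.00 | 300000.00 | 180000.00
hole | -494.00 | 19.50 | 29.00 | -9633.00 | -14326.00
Σ | 5506.00 |  |  | 290367.00 | 165674.00
x̄ = 290367.00 / 5506.00 = 52.74 in
ȳ = 165674.00 / 5506.00 = 30.09 in

x̄ = 52.74 in, ȳ = 30.09 in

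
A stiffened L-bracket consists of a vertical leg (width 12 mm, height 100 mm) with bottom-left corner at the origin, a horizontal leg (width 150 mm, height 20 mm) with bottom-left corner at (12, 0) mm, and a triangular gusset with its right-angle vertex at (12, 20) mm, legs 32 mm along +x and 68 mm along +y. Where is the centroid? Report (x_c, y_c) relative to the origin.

x_c = 55.38 mm, y_c = 25.80 mm

Part | A | x̄ᵢ | ȳᵢ | A·x̄ᵢ | A·ȳᵢ
vertical leg | 1200.00 | 6.00 | 50.00 | 7200.00 | 60000.00
horizontal leg | 3000.00 | 87.00 | 10.00 | 261000.00 | 30000.00
gusset | 1088.00 | 22.67 | 42.67 | 24661.33 | 46421.33
Σ | 5288.00 |  |  | 292861.33 | 136421.33
x_c = 292861.33 / 5288.00 = 55.38 mm
y_c = 136421.33 / 5288.00 = 25.80 mm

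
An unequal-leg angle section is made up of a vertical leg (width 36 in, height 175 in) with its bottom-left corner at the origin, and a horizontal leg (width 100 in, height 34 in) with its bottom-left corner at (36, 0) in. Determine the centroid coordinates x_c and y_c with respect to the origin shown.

x_c = 41.84 in, y_c = 62.79 in

vertical leg: A = 36 × 175 = 6300.00, centroid at (18.00, 87.50).
horizontal leg: A = 100 × 34 = 3400.00, centroid at (86.00, 17.00).
ΣA = 9700.00 in²
ΣAx_c = (6300.00)(18.00) + (3400.00)(86.00) = 405800.00 in³
ΣAy_c = (6300.00)(87.50) + (3400.00)(17.00) = 609050.00 in³
x_c = 405800.00 / 9700.00 = 41.84 in
y_c = 609050.00 / 9700.00 = 62.79 in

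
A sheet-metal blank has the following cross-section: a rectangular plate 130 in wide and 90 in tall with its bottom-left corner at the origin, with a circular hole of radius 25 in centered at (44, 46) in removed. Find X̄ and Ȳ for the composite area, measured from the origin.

plate: A = 130 × 90 = 11700.00, centroid at (65.00, 45.00).
hole: A = −π·25² = -1963.50, centroid at (44.00, 46.00).
ΣA = 9736.50 in²
ΣAX̄ = (11700.00)(65.00) + (-1963.50)(44.00) = 674106.20 in³
ΣAȲ = (11700.00)(45.00) + (-1963.50)(46.00) = 436179.21 in³
X̄ = 674106.20 / 9736.50 = 69.23 in
Ȳ = 436179.21 / 9736.50 = 44.80 in

X̄ = 69.23 in, Ȳ = 44.80 in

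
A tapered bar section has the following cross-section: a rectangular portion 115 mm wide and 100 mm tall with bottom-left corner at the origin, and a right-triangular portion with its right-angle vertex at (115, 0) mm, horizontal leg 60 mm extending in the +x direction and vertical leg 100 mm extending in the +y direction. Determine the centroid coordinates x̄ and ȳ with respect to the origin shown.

x̄ = 73.53 mm, ȳ = 46.55 mm

Part | A | x̄ᵢ | ȳᵢ | A·x̄ᵢ | A·ȳᵢ
rectangular portion | 11500.00 | 57.50 | 50.00 | 661250.00 | 575000.00
triangular portion | 3000.00 | 135.00 | 33.33 | 405000.00 | 100000.00
Σ | 14500.00 |  |  | 1066250.00 | 675000.00
x̄ = 1066250.00 / 14500.00 = 73.53 mm
ȳ = 675000.00 / 14500.00 = 46.55 mm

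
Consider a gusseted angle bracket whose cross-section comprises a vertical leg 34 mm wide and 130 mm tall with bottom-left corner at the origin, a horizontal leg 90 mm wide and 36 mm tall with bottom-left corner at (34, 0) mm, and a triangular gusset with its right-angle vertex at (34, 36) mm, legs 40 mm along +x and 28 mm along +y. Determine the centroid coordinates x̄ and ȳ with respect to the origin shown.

x̄ = 43.50 mm, ȳ = 45.13 mm

vertical leg: A = 34 × 130 = 4420.00, centroid at (17.00, 65.00).
horizontal leg: A = 90 × 36 = 3240.00, centroid at (79.00, 18.00).
gusset: A = ½·40·28 = 560.00, centroid at (47.33, 45.33).
ΣA = 8220.00 mm²
ΣAx̄ = (4420.00)(17.00) + (3240.00)(79.00) + (560.00)(47.33) = 357606.67 mm³
ΣAȳ = (4420.00)(65.00) + (3240.00)(18.00) + (560.00)(45.33) = 371006.67 mm³
x̄ = 357606.67 / 8220.00 = 43.50 mm
ȳ = 371006.67 / 8220.00 = 45.13 mm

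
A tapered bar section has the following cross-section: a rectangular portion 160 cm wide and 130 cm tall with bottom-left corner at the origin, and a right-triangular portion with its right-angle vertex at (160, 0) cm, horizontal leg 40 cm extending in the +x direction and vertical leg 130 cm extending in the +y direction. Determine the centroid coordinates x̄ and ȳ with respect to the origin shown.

rectangular portion: A = 160 × 130 = 20800.00, centroid at (80.00, 65.00).
triangular portion: A = ½·40·130 = 2600.00, centroid at (173.33, 43.33).
ΣA = 23400.00 cm², ΣAx̄ = 2114666.67 cm³, ΣAȳ = 1464666.67 cm³.
x̄ = 2114666.67/23400.00 = 90.37 cm; ȳ = 1464666.67/23400.00 = 62.59 cm.

x̄ = 90.37 cm, ȳ = 62.59 cm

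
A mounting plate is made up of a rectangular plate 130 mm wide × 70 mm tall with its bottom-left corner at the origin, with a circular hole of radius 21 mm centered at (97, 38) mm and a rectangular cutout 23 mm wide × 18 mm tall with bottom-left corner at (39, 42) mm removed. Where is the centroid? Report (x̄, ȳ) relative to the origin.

plate: A = 130 × 70 = 9100.00, centroid at (65.00, 35.00).
hole 1: A = −π·21² = -1385.44, centroid at (97.00, 38.00).
hole 2: A = −(23 × 18) = -414.00, centroid at (50.50, 51.00).
ΣA = 7300.56 mm², ΣAx̄ = 436205.09 mm³, ΣAȳ = 244739.19 mm³.
x̄ = 436205.09/7300.56 = 59.75 mm; ȳ = 244739.19/7300.56 = 33.52 mm.

x̄ = 59.75 mm, ȳ = 33.52 mm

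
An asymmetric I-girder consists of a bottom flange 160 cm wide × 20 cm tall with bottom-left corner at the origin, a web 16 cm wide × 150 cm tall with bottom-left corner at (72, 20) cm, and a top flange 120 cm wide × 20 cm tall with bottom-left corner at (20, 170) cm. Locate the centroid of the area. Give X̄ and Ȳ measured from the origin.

bottom flange: A = 160 × 20 = 3200.00, centroid at (80.00, 10.00).
web: A = 16 × 150 = 2400.00, centroid at (80.00, 95.00).
top flange: A = 120 × 20 = 2400.00, centroid at (80.00, 180.00).
ΣA = 8000.00 cm², ΣAX̄ = 640000.00 cm³, ΣAȲ = 692000.00 cm³.
X̄ = 640000.00/8000.00 = 80.00 cm; Ȳ = 692000.00/8000.00 = 86.50 cm.

X̄ = 80.00 cm, Ȳ = 86.50 cm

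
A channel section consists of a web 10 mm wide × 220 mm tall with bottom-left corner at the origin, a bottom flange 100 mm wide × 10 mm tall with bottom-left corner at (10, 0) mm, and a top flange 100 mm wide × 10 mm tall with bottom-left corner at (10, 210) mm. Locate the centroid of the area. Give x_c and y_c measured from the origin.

x_c = 31.19 mm, y_c = 110.00 mm

web: A = 10 × 220 = 2200.00, centroid at (5.00, 110.00).
bottom flange: A = 100 × 10 = 1000.00, centroid at (60.00, 5.00).
top flange: A = 100 × 10 = 1000.00, centroid at (60.00, 215.00).
ΣA = 4200.00 mm²
ΣAx_c = (2200.00)(5.00) + (1000.00)(60.00) + (1000.00)(60.00) = 131000.00 mm³
ΣAy_c = (2200.00)(110.00) + (1000.00)(5.00) + (1000.00)(215.00) = 462000.00 mm³
x_c = 131000.00 / 4200.00 = 31.19 mm
y_c = 462000.00 / 4200.00 = 110.00 mm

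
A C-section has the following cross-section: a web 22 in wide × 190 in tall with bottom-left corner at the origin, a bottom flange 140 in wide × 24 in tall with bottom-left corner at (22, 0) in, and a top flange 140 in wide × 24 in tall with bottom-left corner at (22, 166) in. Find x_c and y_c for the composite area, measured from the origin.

web: A = 22 × 190 = 4180.00, centroid at (11.00, 95.00).
bottom flange: A = 140 × 24 = 3360.00, centroid at (92.00, 12.00).
top flange: A = 140 × 24 = 3360.00, centroid at (92.00, 178.00).
ΣA = 10900.00 in², ΣAx_c = 664220.00 in³, ΣAy_c = 1035500.00 in³.
x_c = 664220.00/10900.00 = 60.94 in; y_c = 1035500.00/10900.00 = 95.00 in.

x_c = 60.94 in, y_c = 95.00 in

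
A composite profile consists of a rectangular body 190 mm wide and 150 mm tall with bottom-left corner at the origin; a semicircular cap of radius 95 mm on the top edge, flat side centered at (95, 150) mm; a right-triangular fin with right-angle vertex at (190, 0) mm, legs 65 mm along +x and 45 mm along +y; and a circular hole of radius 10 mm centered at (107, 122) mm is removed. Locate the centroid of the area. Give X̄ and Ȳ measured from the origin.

X̄ = 98.81 mm, Ȳ = 109.96 mm

Part | A | x̄ᵢ | ȳᵢ | A·x̄ᵢ | A·ȳᵢ
rectangular body | 28500.00 | 95.00 | 75.00 | 2707500.00 | 2137500.00
semicircular top | 14176.44 | 95.00 | 190.32 | 1346761.50 | 2698048.86
triangular fin | 1462.50 | 211.67 | 15.00 | 309562.50 | 21937.50
hole | -314.16 | 107.00 | 122.00 | -33615.04 | -38327.43
Σ | 43824.78 |  |  | 4330208.96 | 4819158.93
X̄ = 4330208.96 / 43824.78 = 98.81 mm
Ȳ = 4819158.93 / 43824.78 = 109.96 mm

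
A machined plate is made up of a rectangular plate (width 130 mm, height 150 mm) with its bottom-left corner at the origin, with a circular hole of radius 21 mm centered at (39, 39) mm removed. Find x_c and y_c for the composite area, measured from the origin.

x_c = 66.99 mm, y_c = 77.75 mm

plate: A = 130 × 150 = 19500.00, centroid at (65.00, 75.00).
hole: A = −π·21² = -1385.44, centroid at (39.00, 39.00).
ΣA = 18114.56 mm², ΣAx_c = 1213467.75 mm³, ΣAy_c = 1408467.75 mm³.
x_c = 1213467.75/18114.56 = 66.99 mm; y_c = 1408467.75/18114.56 = 77.75 mm.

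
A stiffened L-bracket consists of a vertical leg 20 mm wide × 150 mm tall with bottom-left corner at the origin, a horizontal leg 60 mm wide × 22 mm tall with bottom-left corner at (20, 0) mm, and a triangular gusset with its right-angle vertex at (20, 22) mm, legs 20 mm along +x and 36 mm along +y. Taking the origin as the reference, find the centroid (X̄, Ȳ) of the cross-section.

X̄ = 22.56 mm, Ȳ = 53.79 mm

vertical leg: A = 20 × 150 = 3000.00, centroid at (10.00, 75.00).
horizontal leg: A = 60 × 22 = 1320.00, centroid at (50.00, 11.00).
gusset: A = ½·20·36 = 360.00, centroid at (26.67, 34.00).
ΣA = 4680.00 mm²
ΣAX̄ = (3000.00)(10.00) + (1320.00)(50.00) + (360.00)(26.67) = 105600.00 mm³
ΣAȲ = (3000.00)(75.00) + (1320.00)(11.00) + (360.00)(34.00) = 251760.00 mm³
X̄ = 105600.00 / 4680.00 = 22.56 mm
Ȳ = 251760.00 / 4680.00 = 53.79 mm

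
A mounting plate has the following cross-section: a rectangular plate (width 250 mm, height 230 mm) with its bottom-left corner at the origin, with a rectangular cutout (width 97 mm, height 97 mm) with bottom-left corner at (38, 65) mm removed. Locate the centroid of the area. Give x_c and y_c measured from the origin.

x_c = 132.53 mm, y_c = 115.29 mm

Part | A | x̄ᵢ | ȳᵢ | A·x̄ᵢ | A·ȳᵢ
plate | 57500.00 | 125.00 | 115.00 | 7187500.00 | 6612500.00
hole | -9409.00 | 86.50 | 113.50 | -813878.50 | -1067921.50
Σ | 48091.00 |  |  | 6373621.50 | 5544578.50
x_c = 6373621.50 / 48091.00 = 132.53 mm
y_c = 5544578.50 / 48091.00 = 115.29 mm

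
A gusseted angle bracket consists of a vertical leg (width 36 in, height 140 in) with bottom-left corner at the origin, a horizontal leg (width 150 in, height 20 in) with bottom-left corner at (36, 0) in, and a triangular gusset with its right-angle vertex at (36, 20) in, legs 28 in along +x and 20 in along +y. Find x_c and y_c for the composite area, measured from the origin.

x_c = 52.45 in, y_c = 46.91 in

vertical leg: A = 36 × 140 = 5040.00, centroid at (18.00, 70.00).
horizontal leg: A = 150 × 20 = 3000.00, centroid at (111.00, 10.00).
gusset: A = ½·28·20 = 280.00, centroid at (45.33, 26.67).
ΣA = 8320.00 in²
ΣAx_c = (5040.00)(18.00) + (3000.00)(111.00) + (280.00)(45.33) = 436413.33 in³
ΣAy_c = (5040.00)(70.00) + (3000.00)(10.00) + (280.00)(26.67) = 390266.67 in³
x_c = 436413.33 / 8320.00 = 52.45 in
y_c = 390266.67 / 8320.00 = 46.91 in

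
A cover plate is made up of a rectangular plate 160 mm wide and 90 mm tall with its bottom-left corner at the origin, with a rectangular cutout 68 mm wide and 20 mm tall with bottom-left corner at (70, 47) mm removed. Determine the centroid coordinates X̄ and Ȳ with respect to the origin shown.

plate: A = 160 × 90 = 14400.00, centroid at (80.00, 45.00).
hole: A = −(68 × 20) = -1360.00, centroid at (104.00, 57.00).
ΣA = 13040.00 mm², ΣAX̄ = 1010560.00 mm³, ΣAȲ = 570480.00 mm³.
X̄ = 1010560.00/13040.00 = 77.50 mm; Ȳ = 570480.00/13040.00 = 43.75 mm.

X̄ = 77.50 mm, Ȳ = 43.75 mm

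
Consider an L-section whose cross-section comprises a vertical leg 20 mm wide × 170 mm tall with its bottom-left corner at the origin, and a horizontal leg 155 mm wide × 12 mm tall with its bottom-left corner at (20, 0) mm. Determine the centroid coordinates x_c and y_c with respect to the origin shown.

Part | A | x̄ᵢ | ȳᵢ | A·x̄ᵢ | A·ȳᵢ
vertical leg | 3400.00 | 10.00 | 85.00 | 34000.00 | 289000.00
horizontal leg | 1860.00 | 97.50 | 6.00 | 181350.00 | 11160.00
Σ | 5260.00 |  |  | 215350.00 | 300160.00
x_c = 215350.00 / 5260.00 = 40.94 mm
y_c = 300160.00 / 5260.00 = 57.06 mm

x_c = 40.94 mm, y_c = 57.06 mm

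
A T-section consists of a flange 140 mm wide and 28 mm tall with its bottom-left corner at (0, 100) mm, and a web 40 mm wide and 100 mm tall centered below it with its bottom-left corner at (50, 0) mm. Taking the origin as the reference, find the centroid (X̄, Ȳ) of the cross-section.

X̄ = 70.00 mm, Ȳ = 81.68 mm

Part | A | x̄ᵢ | ȳᵢ | A·x̄ᵢ | A·ȳᵢ
web | 4000.00 | 70.00 | 50.00 | 280000.00 | 200000.00
flange | 3920.00 | 70.00 | 114.00 | 274400.00 | 446880.00
Σ | 7920.00 |  |  | 554400.00 | 646880.00
X̄ = 554400.00 / 7920.00 = 70.00 mm
Ȳ = 646880.00 / 7920.00 = 81.68 mm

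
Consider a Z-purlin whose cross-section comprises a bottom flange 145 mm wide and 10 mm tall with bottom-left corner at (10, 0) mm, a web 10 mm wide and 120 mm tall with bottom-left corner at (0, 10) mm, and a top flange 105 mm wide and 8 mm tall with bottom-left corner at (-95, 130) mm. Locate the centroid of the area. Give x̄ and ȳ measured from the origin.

bottom flange: A = 145 × 10 = 1450.00, centroid at (82.50, 5.00).
web: A = 10 × 120 = 1200.00, centroid at (5.00, 70.00).
top flange: A = 105 × 8 = 840.00, centroid at (-42.50, 134.00).
ΣA = 3490.00 mm²
ΣAx̄ = (1450.00)(82.50) + (1200.00)(5.00) + (840.00)(-42.50) = 89925.00 mm³
ΣAȳ = (1450.00)(5.00) + (1200.00)(70.00) + (840.00)(134.00) = 203810.00 mm³
x̄ = 89925.00 / 3490.00 = 25.77 mm
ȳ = 203810.00 / 3490.00 = 58.40 mm

x̄ = 25.77 mm, ȳ = 58.40 mm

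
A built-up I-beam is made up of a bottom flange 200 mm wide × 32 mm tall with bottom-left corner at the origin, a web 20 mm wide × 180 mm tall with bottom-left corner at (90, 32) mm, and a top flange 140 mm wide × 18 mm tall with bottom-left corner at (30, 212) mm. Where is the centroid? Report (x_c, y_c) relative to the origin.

x_c = 100.00 mm, y_c = 87.74 mm

bottom flange: A = 200 × 32 = 6400.00, centroid at (100.00, 16.00).
web: A = 20 × 180 = 3600.00, centroid at (100.00, 122.00).
top flange: A = 140 × 18 = 2520.00, centroid at (100.00, 221.00).
ΣA = 12520.00 mm²
ΣAx_c = (6400.00)(100.00) + (3600.00)(100.00) + (2520.00)(100.00) = 1252000.00 mm³
ΣAy_c = (6400.00)(16.00) + (3600.00)(122.00) + (2520.00)(221.00) = 1098520.00 mm³
x_c = 1252000.00 / 12520.00 = 100.00 mm
y_c = 1098520.00 / 12520.00 = 87.74 mm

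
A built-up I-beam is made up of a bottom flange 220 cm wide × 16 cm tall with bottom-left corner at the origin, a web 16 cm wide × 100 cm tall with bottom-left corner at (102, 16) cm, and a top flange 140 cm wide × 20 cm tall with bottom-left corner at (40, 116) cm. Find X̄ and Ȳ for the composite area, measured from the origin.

X̄ = 110.00 cm, Ȳ = 61.43 cm

bottom flange: A = 220 × 16 = 3520.00, centroid at (110.00, 8.00).
web: A = 16 × 100 = 1600.00, centroid at (110.00, 66.00).
top flange: A = 140 × 20 = 2800.00, centroid at (110.00, 126.00).
ΣA = 7920.00 cm², ΣAX̄ = 871200.00 cm³, ΣAȲ = 486560.00 cm³.
X̄ = 871200.00/7920.00 = 110.00 cm; Ȳ = 486560.00/7920.00 = 61.43 cm.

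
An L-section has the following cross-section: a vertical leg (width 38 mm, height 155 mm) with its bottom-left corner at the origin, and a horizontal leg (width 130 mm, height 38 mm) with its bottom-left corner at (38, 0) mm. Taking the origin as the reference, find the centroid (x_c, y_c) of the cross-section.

x_c = 57.32 mm, y_c = 50.82 mm

vertical leg: A = 38 × 155 = 5890.00, centroid at (19.00, 77.50).
horizontal leg: A = 130 × 38 = 4940.00, centroid at (103.00, 19.00).
ΣA = 10830.00 mm², ΣAx_c = 620730.00 mm³, ΣAy_c = 550335.00 mm³.
x_c = 620730.00/10830.00 = 57.32 mm; y_c = 550335.00/10830.00 = 50.82 mm.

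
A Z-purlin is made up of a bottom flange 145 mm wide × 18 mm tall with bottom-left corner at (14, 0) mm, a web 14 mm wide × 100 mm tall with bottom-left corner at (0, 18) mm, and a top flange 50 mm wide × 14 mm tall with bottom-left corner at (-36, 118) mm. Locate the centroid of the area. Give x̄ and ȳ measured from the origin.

x̄ = 48.38 mm, ȳ = 43.78 mm

bottom flange: A = 145 × 18 = 2610.00, centroid at (86.50, 9.00).
web: A = 14 × 100 = 1400.00, centroid at (7.00, 68.00).
top flange: A = 50 × 14 = 700.00, centroid at (-11.00, 125.00).
ΣA = 4710.00 mm²
ΣAx̄ = (2610.00)(86.50) + (1400.00)(7.00) + (700.00)(-11.00) = 227865.00 mm³
ΣAȳ = (2610.00)(9.00) + (1400.00)(68.00) + (700.00)(125.00) = 206190.00 mm³
x̄ = 227865.00 / 4710.00 = 48.38 mm
ȳ = 206190.00 / 4710.00 = 43.78 mm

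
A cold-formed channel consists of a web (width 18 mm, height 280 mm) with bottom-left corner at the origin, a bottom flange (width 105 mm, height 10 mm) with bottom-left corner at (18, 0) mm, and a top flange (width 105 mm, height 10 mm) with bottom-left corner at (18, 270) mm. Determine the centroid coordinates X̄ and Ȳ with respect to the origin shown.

web: A = 18 × 280 = 5040.00, centroid at (9.00, 140.00).
bottom flange: A = 105 × 10 = 1050.00, centroid at (70.50, 5.00).
top flange: A = 105 × 10 = 1050.00, centroid at (70.50, 275.00).
ΣA = 7140.00 mm²
ΣAX̄ = (5040.00)(9.00) + (1050.00)(70.50) + (1050.00)(70.50) = 193410.00 mm³
ΣAȲ = (5040.00)(140.00) + (1050.00)(5.00) + (1050.00)(275.00) = 999600.00 mm³
X̄ = 193410.00 / 7140.00 = 27.09 mm
Ȳ = 999600.00 / 7140.00 = 140.00 mm

X̄ = 27.09 mm, Ȳ = 140.00 mm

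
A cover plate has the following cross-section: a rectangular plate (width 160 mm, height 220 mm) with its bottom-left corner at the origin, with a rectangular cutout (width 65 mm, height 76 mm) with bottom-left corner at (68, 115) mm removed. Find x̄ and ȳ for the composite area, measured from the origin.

x̄ = 76.65 mm, ȳ = 102.98 mm

plate: A = 160 × 220 = 35200.00, centroid at (80.00, 110.00).
hole: A = −(65 × 76) = -4940.00, centroid at (100.50, 153.00).
ΣA = 30260.00 mm²
ΣAx̄ = (35200.00)(80.00) + (-4940.00)(100.50) = 2319530.00 mm³
ΣAȳ = (35200.00)(110.00) + (-4940.00)(153.00) = 3116180.00 mm³
x̄ = 2319530.00 / 30260.00 = 76.65 mm
ȳ = 3116180.00 / 30260.00 = 102.98 mm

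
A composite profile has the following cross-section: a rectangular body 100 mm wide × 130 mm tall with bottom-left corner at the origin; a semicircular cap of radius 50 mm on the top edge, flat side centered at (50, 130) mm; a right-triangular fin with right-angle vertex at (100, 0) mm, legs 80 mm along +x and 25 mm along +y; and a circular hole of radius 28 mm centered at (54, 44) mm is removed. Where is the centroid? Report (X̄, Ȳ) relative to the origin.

rectangular body: A = 100 × 130 = 13000.00, centroid at (50.00, 65.00).
semicircular top: A = ½π·50² = 3926.99, centroid at (50.00, 151.22).
triangular fin: A = ½·80·25 = 1000.00, centroid at (126.67, 8.33).
hole: A = −π·28² = -2463.01, centroid at (54.00, 44.00).
ΣA = 15463.98 mm², ΣAX̄ = 840013.74 mm³, ΣAȲ = 1338803.09 mm³.
X̄ = 840013.74/15463.98 = 54.32 mm; Ȳ = 1338803.09/15463.98 = 86.58 mm.

X̄ = 54.32 mm, Ȳ = 86.58 mm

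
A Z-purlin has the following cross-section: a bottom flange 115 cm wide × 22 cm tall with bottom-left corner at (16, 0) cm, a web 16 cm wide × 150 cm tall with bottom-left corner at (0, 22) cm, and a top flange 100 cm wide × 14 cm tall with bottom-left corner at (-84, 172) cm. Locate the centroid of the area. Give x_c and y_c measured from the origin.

bottom flange: A = 115 × 22 = 2530.00, centroid at (73.50, 11.00).
web: A = 16 × 150 = 2400.00, centroid at (8.00, 97.00).
top flange: A = 100 × 14 = 1400.00, centroid at (-34.00, 179.00).
ΣA = 6330.00 cm²
ΣAx_c = (2530.00)(73.50) + (2400.00)(8.00) + (1400.00)(-34.00) = 157555.00 cm³
ΣAy_c = (2530.00)(11.00) + (2400.00)(97.00) + (1400.00)(179.00) = 511230.00 cm³
x_c = 157555.00 / 6330.00 = 24.89 cm
y_c = 511230.00 / 6330.00 = 80.76 cm

x_c = 24.89 cm, y_c = 80.76 cm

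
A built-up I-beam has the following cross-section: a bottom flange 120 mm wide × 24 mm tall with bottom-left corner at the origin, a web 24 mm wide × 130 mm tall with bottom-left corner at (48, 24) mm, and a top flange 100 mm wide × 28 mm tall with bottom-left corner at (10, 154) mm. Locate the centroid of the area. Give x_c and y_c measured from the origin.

bottom flange: A = 120 × 24 = 2880.00, centroid at (60.00, 12.00).
web: A = 24 × 130 = 3120.00, centroid at (60.00, 89.00).
top flange: A = 100 × 28 = 2800.00, centroid at (60.00, 168.00).
ΣA = 8800.00 mm²
ΣAx_c = (2880.00)(60.00) + (3120.00)(60.00) + (2800.00)(60.00) = 528000.00 mm³
ΣAy_c = (2880.00)(12.00) + (3120.00)(89.00) + (2800.00)(168.00) = 782640.00 mm³
x_c = 528000.00 / 8800.00 = 60.00 mm
y_c = 782640.00 / 8800.00 = 88.94 mm

x_c = 60.00 mm, y_c = 88.94 mm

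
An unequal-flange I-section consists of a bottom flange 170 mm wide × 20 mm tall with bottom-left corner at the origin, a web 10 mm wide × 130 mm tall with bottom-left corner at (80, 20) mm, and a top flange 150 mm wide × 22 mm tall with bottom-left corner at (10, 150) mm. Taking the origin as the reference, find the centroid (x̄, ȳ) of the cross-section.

bottom flange: A = 170 × 20 = 3400.00, centroid at (85.00, 10.00).
web: A = 10 × 130 = 1300.00, centroid at (85.00, 85.00).
top flange: A = 150 × 22 = 3300.00, centroid at (85.00, 161.00).
ΣA = 8000.00 mm², ΣAx̄ = 680000.00 mm³, ΣAȳ = 675800.00 mm³.
x̄ = 680000.00/8000.00 = 85.00 mm; ȳ = 675800.00/8000.00 = 84.47 mm.

x̄ = 85.00 mm, ȳ = 84.47 mm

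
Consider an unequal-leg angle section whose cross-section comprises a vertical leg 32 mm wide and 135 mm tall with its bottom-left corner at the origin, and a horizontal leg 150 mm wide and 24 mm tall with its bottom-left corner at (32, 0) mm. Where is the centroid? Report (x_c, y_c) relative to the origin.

x_c = 57.36 mm, y_c = 42.27 mm

vertical leg: A = 32 × 135 = 4320.00, centroid at (16.00, 67.50).
horizontal leg: A = 150 × 24 = 3600.00, centroid at (107.00, 12.00).
ΣA = 7920.00 mm², ΣAx_c = 454320.00 mm³, ΣAy_c = 334800.00 mm³.
x_c = 454320.00/7920.00 = 57.36 mm; y_c = 334800.00/7920.00 = 42.27 mm.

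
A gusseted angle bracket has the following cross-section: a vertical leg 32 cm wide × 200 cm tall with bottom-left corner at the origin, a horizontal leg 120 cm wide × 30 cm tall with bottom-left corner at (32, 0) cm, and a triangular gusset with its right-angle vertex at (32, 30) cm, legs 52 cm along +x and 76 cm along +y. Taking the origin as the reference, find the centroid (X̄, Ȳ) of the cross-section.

vertical leg: A = 32 × 200 = 6400.00, centroid at (16.00, 100.00).
horizontal leg: A = 120 × 30 = 3600.00, centroid at (92.00, 15.00).
gusset: A = ½·52·76 = 1976.00, centroid at (49.33, 55.33).
ΣA = 11976.00 cm²
ΣAX̄ = (6400.00)(16.00) + (3600.00)(92.00) + (1976.00)(49.33) = 531082.67 cm³
ΣAȲ = (6400.00)(100.00) + (3600.00)(15.00) + (1976.00)(55.33) = 803338.67 cm³
X̄ = 531082.67 / 11976.00 = 44.35 cm
Ȳ = 803338.67 / 11976.00 = 67.08 cm

X̄ = 44.35 cm, Ȳ = 67.08 cm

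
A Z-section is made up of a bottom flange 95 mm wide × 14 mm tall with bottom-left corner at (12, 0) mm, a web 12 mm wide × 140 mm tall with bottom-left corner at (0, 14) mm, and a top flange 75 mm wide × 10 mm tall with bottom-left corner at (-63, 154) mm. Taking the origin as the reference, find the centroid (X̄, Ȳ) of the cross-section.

X̄ = 18.64 mm, Ȳ = 71.72 mm

Part | A | x̄ᵢ | ȳᵢ | A·x̄ᵢ | A·ȳᵢ
bottom flange | 1330.00 | 59.50 | 7.00 | 79135.00 | 9310.00
web | 1680.00 | 6.00 | 84.00 | 10080.00 | 141120.00
top flange | 750.00 | -25.50 | 159.00 | -19125.00 | 119250.00
Σ | 3760.00 |  |  | 70090.00 | 269680.00
X̄ = 70090.00 / 3760.00 = 18.64 mm
Ȳ = 269680.00 / 3760.00 = 71.72 mm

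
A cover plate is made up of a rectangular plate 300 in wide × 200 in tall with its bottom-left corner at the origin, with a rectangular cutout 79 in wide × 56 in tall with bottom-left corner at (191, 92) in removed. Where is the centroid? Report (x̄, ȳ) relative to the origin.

plate: A = 300 × 200 = 60000.00, centroid at (150.00, 100.00).
hole: A = −(79 × 56) = -4424.00, centroid at (230.50, 120.00).
ΣA = 55576.00 in², ΣAx̄ = 7980268.00 in³, ΣAȳ = 5469120.00 in³.
x̄ = 7980268.00/55576.00 = 143.59 in; ȳ = 5469120.00/55576.00 = 98.41 in.

x̄ = 143.59 in, ȳ = 98.41 in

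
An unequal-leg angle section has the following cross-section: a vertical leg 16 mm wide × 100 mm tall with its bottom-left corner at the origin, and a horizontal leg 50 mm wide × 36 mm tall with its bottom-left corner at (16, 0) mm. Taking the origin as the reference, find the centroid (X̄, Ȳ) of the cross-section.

vertical leg: A = 16 × 100 = 1600.00, centroid at (8.00, 50.00).
horizontal leg: A = 50 × 36 = 1800.00, centroid at (41.00, 18.00).
ΣA = 3400.00 mm², ΣAX̄ = 86600.00 mm³, ΣAȲ = 112400.00 mm³.
X̄ = 86600.00/3400.00 = 25.47 mm; Ȳ = 112400.00/3400.00 = 33.06 mm.

X̄ = 25.47 mm, Ȳ = 33.06 mm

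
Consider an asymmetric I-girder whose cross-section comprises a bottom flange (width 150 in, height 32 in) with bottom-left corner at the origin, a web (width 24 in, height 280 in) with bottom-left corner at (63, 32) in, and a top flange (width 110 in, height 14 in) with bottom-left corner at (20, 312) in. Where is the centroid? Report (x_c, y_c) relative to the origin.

bottom flange: A = 150 × 32 = 4800.00, centroid at (75.00, 16.00).
web: A = 24 × 280 = 6720.00, centroid at (75.00, 172.00).
top flange: A = 110 × 14 = 1540.00, centroid at (75.00, 319.00).
ΣA = 13060.00 in², ΣAx_c = 979500.00 in³, ΣAy_c = 1723900.00 in³.
x_c = 979500.00/13060.00 = 75.00 in; y_c = 1723900.00/13060.00 = 132.00 in.

x_c = 75.00 in, y_c = 132.00 in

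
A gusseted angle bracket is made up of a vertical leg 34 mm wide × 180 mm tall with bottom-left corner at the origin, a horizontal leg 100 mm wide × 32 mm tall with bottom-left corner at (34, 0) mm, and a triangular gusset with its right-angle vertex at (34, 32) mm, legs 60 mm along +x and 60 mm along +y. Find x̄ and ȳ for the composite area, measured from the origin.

x̄ = 42.27 mm, ȳ = 62.55 mm

vertical leg: A = 34 × 180 = 6120.00, centroid at (17.00, 90.00).
horizontal leg: A = 100 × 32 = 3200.00, centroid at (84.00, 16.00).
gusset: A = ½·60·60 = 1800.00, centroid at (54.00, 52.00).
ΣA = 11120.00 mm²
ΣAx̄ = (6120.00)(17.00) + (3200.00)(84.00) + (1800.00)(54.00) = 470040.00 mm³
ΣAȳ = (6120.00)(90.00) + (3200.00)(16.00) + (1800.00)(52.00) = 695600.00 mm³
x̄ = 470040.00 / 11120.00 = 42.27 mm
ȳ = 695600.00 / 11120.00 = 62.55 mm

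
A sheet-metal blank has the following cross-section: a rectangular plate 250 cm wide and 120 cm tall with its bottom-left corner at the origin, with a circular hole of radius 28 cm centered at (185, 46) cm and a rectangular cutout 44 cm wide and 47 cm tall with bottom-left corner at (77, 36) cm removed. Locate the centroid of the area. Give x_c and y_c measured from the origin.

x_c = 121.31 cm, y_c = 61.39 cm

plate: A = 250 × 120 = 30000.00, centroid at (125.00, 60.00).
hole 1: A = −π·28² = -2463.01, centroid at (185.00, 46.00).
hole 2: A = −(44 × 47) = -2068.00, centroid at (99.00, 59.50).
ΣA = 25468.99 cm², ΣAx_c = 3089611.40 cm³, ΣAy_c = 1563655.60 cm³.
x_c = 3089611.40/25468.99 = 121.31 cm; y_c = 1563655.60/25468.99 = 61.39 cm.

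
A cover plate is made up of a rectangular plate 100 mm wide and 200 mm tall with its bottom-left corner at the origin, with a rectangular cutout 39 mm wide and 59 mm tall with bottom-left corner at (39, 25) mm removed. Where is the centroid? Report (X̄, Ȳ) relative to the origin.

X̄ = 48.89 mm, Ȳ = 105.92 mm

plate: A = 100 × 200 = 20000.00, centroid at (50.00, 100.00).
hole: A = −(39 × 59) = -2301.00, centroid at (58.50, 54.50).
ΣA = 17699.00 mm²
ΣAX̄ = (20000.00)(50.00) + (-2301.00)(58.50) = 865391.50 mm³
ΣAȲ = (20000.00)(100.00) + (-2301.00)(54.50) = 1874595.50 mm³
X̄ = 865391.50 / 17699.00 = 48.89 mm
Ȳ = 1874595.50 / 17699.00 = 105.92 mm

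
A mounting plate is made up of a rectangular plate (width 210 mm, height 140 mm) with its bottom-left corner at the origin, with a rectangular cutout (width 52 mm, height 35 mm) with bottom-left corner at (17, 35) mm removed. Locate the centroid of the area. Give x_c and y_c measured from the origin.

Part | A | x̄ᵢ | ȳᵢ | A·x̄ᵢ | A·ȳᵢ
plate | 29400.00 | 105.00 | 70.00 | 3087000.00 | 2058000.00
hole | -1820.00 | 43.00 | 52.50 | -78260.00 | -95550.00
Σ | 27580.00 |  |  | 3008740.00 | 1962450.00
x_c = 3008740.00 / 27580.00 = 109.09 mm
y_c = 1962450.00 / 27580.00 = 71.15 mm

x_c = 109.09 mm, y_c = 71.15 mm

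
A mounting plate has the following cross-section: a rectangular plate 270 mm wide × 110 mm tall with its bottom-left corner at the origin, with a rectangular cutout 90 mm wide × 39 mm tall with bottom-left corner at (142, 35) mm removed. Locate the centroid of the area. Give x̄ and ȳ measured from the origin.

plate: A = 270 × 110 = 29700.00, centroid at (135.00, 55.00).
hole: A = −(90 × 39) = -3510.00, centroid at (187.00, 54.50).
ΣA = 26190.00 mm²
ΣAx̄ = (29700.00)(135.00) + (-3510.00)(187.00) = 3353130.00 mm³
ΣAȳ = (29700.00)(55.00) + (-3510.00)(54.50) = 1442205.00 mm³
x̄ = 3353130.00 / 26190.00 = 128.03 mm
ȳ = 1442205.00 / 26190.00 = 55.07 mm

x̄ = 128.03 mm, ȳ = 55.07 mm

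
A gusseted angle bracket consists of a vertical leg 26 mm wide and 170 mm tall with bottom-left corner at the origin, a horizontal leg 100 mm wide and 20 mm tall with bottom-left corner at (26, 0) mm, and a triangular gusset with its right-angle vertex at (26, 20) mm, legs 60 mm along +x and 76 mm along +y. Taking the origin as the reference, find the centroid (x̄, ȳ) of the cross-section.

x̄ = 36.13 mm, ȳ = 57.36 mm

vertical leg: A = 26 × 170 = 4420.00, centroid at (13.00, 85.00).
horizontal leg: A = 100 × 20 = 2000.00, centroid at (76.00, 10.00).
gusset: A = ½·60·76 = 2280.00, centroid at (46.00, 45.33).
ΣA = 8700.00 mm², ΣAx̄ = 314340.00 mm³, ΣAȳ = 499060.00 mm³.
x̄ = 314340.00/8700.00 = 36.13 mm; ȳ = 499060.00/8700.00 = 57.36 mm.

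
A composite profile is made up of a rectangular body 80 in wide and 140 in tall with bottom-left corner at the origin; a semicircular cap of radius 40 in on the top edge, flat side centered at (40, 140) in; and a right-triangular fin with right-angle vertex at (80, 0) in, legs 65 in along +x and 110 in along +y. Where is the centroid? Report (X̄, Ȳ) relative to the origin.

X̄ = 52.75 in, Ȳ = 75.75 in

rectangular body: A = 80 × 140 = 11200.00, centroid at (40.00, 70.00).
semicircular top: A = ½π·40² = 2513.27, centroid at (40.00, 156.98).
triangular fin: A = ½·65·110 = 3575.00, centroid at (101.67, 36.67).
ΣA = 17288.27 in²
ΣAX̄ = (11200.00)(40.00) + (2513.27)(40.00) + (3575.00)(101.67) = 911989.30 in³
ΣAȲ = (11200.00)(70.00) + (2513.27)(156.98) + (3575.00)(36.67) = 1309608.38 in³
X̄ = 911989.30 / 17288.27 = 52.75 in
Ȳ = 1309608.38 / 17288.27 = 75.75 in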